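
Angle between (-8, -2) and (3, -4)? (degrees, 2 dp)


u.v = -16, |u| = sqrt(68) = 8.2462, |v| = sqrt(25) = 5
cos(theta) = u.v/(|u||v|) = -16/sqrt(1700) = -0.388057
theta = acos(-0.388057) = 112.83 degrees

112.83 degrees


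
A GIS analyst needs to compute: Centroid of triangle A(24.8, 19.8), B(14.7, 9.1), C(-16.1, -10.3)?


Centroid = ((x_A+x_B+x_C)/3, (y_A+y_B+y_C)/3)
= ((24.8+14.7+(-16.1))/3, (19.8+9.1+(-10.3))/3)
= (7.8, 6.2)

(7.8, 6.2)


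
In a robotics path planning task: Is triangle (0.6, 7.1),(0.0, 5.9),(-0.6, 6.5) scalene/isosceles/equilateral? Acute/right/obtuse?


Side lengths squared: AB^2=1.8, BC^2=0.72, CA^2=1.8
Sorted: [0.72, 1.8, 1.8]
By sides: Isosceles, By angles: Acute

Isosceles, Acute


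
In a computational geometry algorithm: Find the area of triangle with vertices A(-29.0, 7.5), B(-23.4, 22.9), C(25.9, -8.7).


Area = |x_A(y_B-y_C) + x_B(y_C-y_A) + x_C(y_A-y_B)|/2
= |(-916.4) + 379.08 + (-398.86)|/2
= 936.18/2 = 468.09

468.09


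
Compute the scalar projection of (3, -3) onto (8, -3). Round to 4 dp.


u.v = 33, |v| = sqrt(73) = 8.544
Scalar projection = u.v / |v| = 33 / sqrt(73) = 3.8624

3.8624


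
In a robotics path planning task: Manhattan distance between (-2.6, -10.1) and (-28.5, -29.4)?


|(-2.6)-(-28.5)| + |(-10.1)-(-29.4)| = 25.9 + 19.3 = 45.2

45.2


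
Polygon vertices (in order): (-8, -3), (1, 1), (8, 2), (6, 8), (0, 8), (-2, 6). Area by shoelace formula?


Shoelace sum: ((-8)*1 - 1*(-3)) + (1*2 - 8*1) + (8*8 - 6*2) + (6*8 - 0*8) + (0*6 - (-2)*8) + ((-2)*(-3) - (-8)*6)
= 159
Area = |159|/2 = 79.5

79.5


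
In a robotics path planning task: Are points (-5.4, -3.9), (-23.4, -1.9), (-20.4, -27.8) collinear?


Cross product: ((-23.4)-(-5.4))*((-27.8)-(-3.9)) - ((-1.9)-(-3.9))*((-20.4)-(-5.4))
= 460.2

No, not collinear


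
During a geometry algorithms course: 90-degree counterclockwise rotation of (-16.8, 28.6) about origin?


90° CCW: (x,y) -> (-y, x)
(-16.8,28.6) -> (-28.6, -16.8)

(-28.6, -16.8)


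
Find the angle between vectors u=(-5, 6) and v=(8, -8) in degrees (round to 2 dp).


u.v = -88, |u| = sqrt(61) = 7.8102, |v| = sqrt(128) = 11.3137
cos(theta) = u.v/(|u||v|) = -88/sqrt(7808) = -0.995893
theta = acos(-0.995893) = 174.81 degrees

174.81 degrees


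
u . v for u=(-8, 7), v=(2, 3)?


u . v = u_x*v_x + u_y*v_y = (-8)*2 + 7*3
= (-16) + 21 = 5

5


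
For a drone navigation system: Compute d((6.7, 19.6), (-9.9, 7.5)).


dx=-16.6, dy=-12.1
d^2 = (-16.6)^2 + (-12.1)^2 = 421.97
d = sqrt(421.97) = 20.5419

20.5419


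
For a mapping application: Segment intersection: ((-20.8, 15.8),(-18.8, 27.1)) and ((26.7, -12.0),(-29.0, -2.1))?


Cross products: d1=-1078.21, d2=-1727.42, d3=-592.35, d4=56.86
d1*d2 < 0 and d3*d4 < 0? no

No, they don't intersect


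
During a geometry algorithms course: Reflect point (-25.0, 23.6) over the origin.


Reflection over origin: (x,y) -> (-x,-y)
(-25, 23.6) -> (25, -23.6)

(25, -23.6)


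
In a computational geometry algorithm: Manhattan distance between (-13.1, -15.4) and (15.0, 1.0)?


|(-13.1)-15| + |(-15.4)-1| = 28.1 + 16.4 = 44.5

44.5


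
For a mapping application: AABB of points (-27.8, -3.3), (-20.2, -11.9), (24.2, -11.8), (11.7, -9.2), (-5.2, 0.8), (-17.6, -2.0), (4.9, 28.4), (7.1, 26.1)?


x range: [-27.8, 24.2]
y range: [-11.9, 28.4]
Bounding box: (-27.8,-11.9) to (24.2,28.4)

(-27.8,-11.9) to (24.2,28.4)


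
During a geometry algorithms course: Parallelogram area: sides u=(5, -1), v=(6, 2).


|u x v| = |5*2 - (-1)*6|
= |10 - (-6)| = 16

16


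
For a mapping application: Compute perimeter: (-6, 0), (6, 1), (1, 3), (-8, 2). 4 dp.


Sides: (-6, 0)->(6, 1): sqrt(145) = 12.041595, (6, 1)->(1, 3): sqrt(29) = 5.385165, (1, 3)->(-8, 2): sqrt(82) = 9.055385, (-8, 2)->(-6, 0): sqrt(8) = 2.828427
Sum = 29.310572
Perimeter = 29.3106

29.3106


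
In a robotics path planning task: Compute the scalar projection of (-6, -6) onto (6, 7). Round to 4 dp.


u.v = -78, |v| = sqrt(85) = 9.2195
Scalar projection = u.v / |v| = -78 / sqrt(85) = -8.4603

-8.4603


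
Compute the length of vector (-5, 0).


|u| = sqrt((-5)^2 + 0^2) = sqrt(25) = 5

5


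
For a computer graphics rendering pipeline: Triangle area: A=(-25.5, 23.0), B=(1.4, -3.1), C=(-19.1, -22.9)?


Area = |x_A(y_B-y_C) + x_B(y_C-y_A) + x_C(y_A-y_B)|/2
= |(-504.9) + (-64.26) + (-498.51)|/2
= 1067.67/2 = 533.835

533.835


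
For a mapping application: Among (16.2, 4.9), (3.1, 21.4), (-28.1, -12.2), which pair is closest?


d(P0,P1) = 21.068, d(P0,P2) = 47.4858, d(P1,P2) = 45.8519
Closest: P0 and P1

Closest pair: (16.2, 4.9) and (3.1, 21.4), distance = 21.068


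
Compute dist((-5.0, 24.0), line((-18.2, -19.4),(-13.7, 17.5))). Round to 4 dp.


|cross product| = 291.78
|line direction| = sqrt(1381.86) = 37.1734
Distance = 291.78/sqrt(1381.86) = 7.8492

7.8492


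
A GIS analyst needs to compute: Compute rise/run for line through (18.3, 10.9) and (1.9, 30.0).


slope = (y2-y1)/(x2-x1) = (30-10.9)/(1.9-18.3) = 19.1/(-16.4) = -1.1646

-1.1646


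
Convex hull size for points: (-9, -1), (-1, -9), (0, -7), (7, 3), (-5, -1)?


Convex hull vertices (CCW): (-9, -1), (-1, -9), (7, 3)
Count = 3

3


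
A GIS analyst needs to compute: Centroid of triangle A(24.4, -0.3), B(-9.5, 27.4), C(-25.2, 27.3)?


Centroid = ((x_A+x_B+x_C)/3, (y_A+y_B+y_C)/3)
= ((24.4+(-9.5)+(-25.2))/3, ((-0.3)+27.4+27.3)/3)
= (-3.4333, 18.1333)

(-3.4333, 18.1333)


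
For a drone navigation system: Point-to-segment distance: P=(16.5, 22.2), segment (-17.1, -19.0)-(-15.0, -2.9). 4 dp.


Project P onto AB: t = 1 (clamped to [0,1])
Closest point on segment: (-15, -2.9)
Distance: 40.2773

40.2773


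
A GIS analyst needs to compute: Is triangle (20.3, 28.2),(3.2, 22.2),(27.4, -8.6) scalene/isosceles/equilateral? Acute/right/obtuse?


Side lengths squared: AB^2=328.41, BC^2=1534.28, CA^2=1404.65
Sorted: [328.41, 1404.65, 1534.28]
By sides: Scalene, By angles: Acute

Scalene, Acute


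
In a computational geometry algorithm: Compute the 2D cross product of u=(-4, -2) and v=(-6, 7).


u x v = u_x*v_y - u_y*v_x = (-4)*7 - (-2)*(-6)
= (-28) - 12 = -40

-40


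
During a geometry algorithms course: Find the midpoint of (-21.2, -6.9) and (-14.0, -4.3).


M = (((-21.2)+(-14))/2, ((-6.9)+(-4.3))/2)
= (-17.6, -5.6)

(-17.6, -5.6)


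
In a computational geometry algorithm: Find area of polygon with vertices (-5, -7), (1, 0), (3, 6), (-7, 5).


Shoelace sum: ((-5)*0 - 1*(-7)) + (1*6 - 3*0) + (3*5 - (-7)*6) + ((-7)*(-7) - (-5)*5)
= 144
Area = |144|/2 = 72

72


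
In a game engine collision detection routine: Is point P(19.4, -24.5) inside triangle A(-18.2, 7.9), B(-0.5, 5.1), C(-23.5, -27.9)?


Cross products: AB x AP = -468.2, BC x BP = 1337.5, CA x CP = -1517.8
All same sign? no

No, outside


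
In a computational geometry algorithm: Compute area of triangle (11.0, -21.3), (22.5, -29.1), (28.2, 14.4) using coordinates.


Area = |x_A(y_B-y_C) + x_B(y_C-y_A) + x_C(y_A-y_B)|/2
= |(-478.5) + 803.25 + 219.96|/2
= 544.71/2 = 272.355

272.355


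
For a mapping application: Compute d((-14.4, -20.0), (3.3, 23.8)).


dx=17.7, dy=43.8
d^2 = 17.7^2 + 43.8^2 = 2231.73
d = sqrt(2231.73) = 47.2412

47.2412


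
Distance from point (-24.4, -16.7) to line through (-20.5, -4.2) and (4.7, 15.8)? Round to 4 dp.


|cross product| = 237
|line direction| = sqrt(1035.04) = 32.172
Distance = 237/sqrt(1035.04) = 7.3666

7.3666


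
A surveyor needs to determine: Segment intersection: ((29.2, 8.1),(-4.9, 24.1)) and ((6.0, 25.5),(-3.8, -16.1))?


Cross products: d1=1135.64, d2=-439.72, d3=-222.14, d4=1353.22
d1*d2 < 0 and d3*d4 < 0? yes

Yes, they intersect


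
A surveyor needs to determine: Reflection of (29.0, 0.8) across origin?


Reflection over origin: (x,y) -> (-x,-y)
(29, 0.8) -> (-29, -0.8)

(-29, -0.8)


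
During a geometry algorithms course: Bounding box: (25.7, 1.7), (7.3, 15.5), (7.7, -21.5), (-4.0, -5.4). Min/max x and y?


x range: [-4, 25.7]
y range: [-21.5, 15.5]
Bounding box: (-4,-21.5) to (25.7,15.5)

(-4,-21.5) to (25.7,15.5)


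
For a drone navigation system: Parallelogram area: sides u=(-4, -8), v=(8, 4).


|u x v| = |(-4)*4 - (-8)*8|
= |(-16) - (-64)| = 48

48


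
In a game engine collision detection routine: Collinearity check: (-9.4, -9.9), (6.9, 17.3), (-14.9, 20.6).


Cross product: (6.9-(-9.4))*(20.6-(-9.9)) - (17.3-(-9.9))*((-14.9)-(-9.4))
= 646.75

No, not collinear


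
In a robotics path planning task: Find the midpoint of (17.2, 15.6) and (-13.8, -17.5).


M = ((17.2+(-13.8))/2, (15.6+(-17.5))/2)
= (1.7, -0.95)

(1.7, -0.95)


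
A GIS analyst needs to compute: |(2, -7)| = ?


|u| = sqrt(2^2 + (-7)^2) = sqrt(53) = 7.2801

7.2801


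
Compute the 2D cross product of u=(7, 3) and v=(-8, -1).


u x v = u_x*v_y - u_y*v_x = 7*(-1) - 3*(-8)
= (-7) - (-24) = 17

17


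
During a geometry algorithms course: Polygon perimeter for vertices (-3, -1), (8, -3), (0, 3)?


Sides: (-3, -1)->(8, -3): sqrt(125) = 11.18034, (8, -3)->(0, 3): sqrt(100) = 10, (0, 3)->(-3, -1): sqrt(25) = 5
Sum = 26.18034
Perimeter = 26.1803

26.1803


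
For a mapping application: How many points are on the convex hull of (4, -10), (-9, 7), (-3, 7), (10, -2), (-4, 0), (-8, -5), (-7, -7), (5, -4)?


Convex hull vertices (CCW): (-9, 7), (-8, -5), (-7, -7), (4, -10), (10, -2), (-3, 7)
Count = 6

6


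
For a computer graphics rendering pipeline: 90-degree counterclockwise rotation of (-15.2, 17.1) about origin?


90° CCW: (x,y) -> (-y, x)
(-15.2,17.1) -> (-17.1, -15.2)

(-17.1, -15.2)


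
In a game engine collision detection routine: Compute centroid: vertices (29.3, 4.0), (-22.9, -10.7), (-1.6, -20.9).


Centroid = ((x_A+x_B+x_C)/3, (y_A+y_B+y_C)/3)
= ((29.3+(-22.9)+(-1.6))/3, (4+(-10.7)+(-20.9))/3)
= (1.6, -9.2)

(1.6, -9.2)


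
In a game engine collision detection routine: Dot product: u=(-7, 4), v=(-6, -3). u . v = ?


u . v = u_x*v_x + u_y*v_y = (-7)*(-6) + 4*(-3)
= 42 + (-12) = 30

30


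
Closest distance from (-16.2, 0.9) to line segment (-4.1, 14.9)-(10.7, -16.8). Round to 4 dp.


Project P onto AB: t = 0.2163 (clamped to [0,1])
Closest point on segment: (-0.899, 8.0437)
Distance: 16.8865

16.8865


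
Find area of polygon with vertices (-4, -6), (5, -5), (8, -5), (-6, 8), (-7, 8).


Shoelace sum: ((-4)*(-5) - 5*(-6)) + (5*(-5) - 8*(-5)) + (8*8 - (-6)*(-5)) + ((-6)*8 - (-7)*8) + ((-7)*(-6) - (-4)*8)
= 181
Area = |181|/2 = 90.5

90.5


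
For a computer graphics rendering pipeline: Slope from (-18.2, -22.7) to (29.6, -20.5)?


slope = (y2-y1)/(x2-x1) = ((-20.5)-(-22.7))/(29.6-(-18.2)) = 2.2/47.8 = 0.046

0.046


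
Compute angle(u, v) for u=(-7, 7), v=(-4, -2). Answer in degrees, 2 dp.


u.v = 14, |u| = sqrt(98) = 9.8995, |v| = sqrt(20) = 4.4721
cos(theta) = u.v/(|u||v|) = 14/sqrt(1960) = 0.316228
theta = acos(0.316228) = 71.57 degrees

71.57 degrees


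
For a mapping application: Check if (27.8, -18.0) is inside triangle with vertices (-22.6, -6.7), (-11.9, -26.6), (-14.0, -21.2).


Cross products: AB x AP = 882.05, BC x BP = -232.44, CA x CP = -633.62
All same sign? no

No, outside


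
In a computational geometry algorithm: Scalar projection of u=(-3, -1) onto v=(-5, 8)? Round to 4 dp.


u.v = 7, |v| = sqrt(89) = 9.434
Scalar projection = u.v / |v| = 7 / sqrt(89) = 0.742

0.742


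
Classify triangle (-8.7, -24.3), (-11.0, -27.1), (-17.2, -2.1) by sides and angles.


Side lengths squared: AB^2=13.13, BC^2=663.44, CA^2=565.09
Sorted: [13.13, 565.09, 663.44]
By sides: Scalene, By angles: Obtuse

Scalene, Obtuse


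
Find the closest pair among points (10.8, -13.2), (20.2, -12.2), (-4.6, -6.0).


d(P0,P1) = 9.453, d(P0,P2) = 17, d(P1,P2) = 25.5633
Closest: P0 and P1

Closest pair: (10.8, -13.2) and (20.2, -12.2), distance = 9.453


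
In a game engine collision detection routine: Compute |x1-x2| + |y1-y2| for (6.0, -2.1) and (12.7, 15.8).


|6-12.7| + |(-2.1)-15.8| = 6.7 + 17.9 = 24.6

24.6


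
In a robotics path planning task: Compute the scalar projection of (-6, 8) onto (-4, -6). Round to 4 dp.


u.v = -24, |v| = sqrt(52) = 7.2111
Scalar projection = u.v / |v| = -24 / sqrt(52) = -3.3282

-3.3282


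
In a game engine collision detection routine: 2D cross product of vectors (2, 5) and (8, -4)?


u x v = u_x*v_y - u_y*v_x = 2*(-4) - 5*8
= (-8) - 40 = -48

-48


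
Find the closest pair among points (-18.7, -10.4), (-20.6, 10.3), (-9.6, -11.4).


d(P0,P1) = 20.787, d(P0,P2) = 9.1548, d(P1,P2) = 24.3288
Closest: P0 and P2

Closest pair: (-18.7, -10.4) and (-9.6, -11.4), distance = 9.1548


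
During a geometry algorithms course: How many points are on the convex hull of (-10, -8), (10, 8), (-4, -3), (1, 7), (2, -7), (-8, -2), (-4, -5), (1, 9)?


Convex hull vertices (CCW): (-10, -8), (2, -7), (10, 8), (1, 9), (-8, -2)
Count = 5

5


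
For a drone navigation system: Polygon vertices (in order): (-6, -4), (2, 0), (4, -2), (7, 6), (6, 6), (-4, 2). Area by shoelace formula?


Shoelace sum: ((-6)*0 - 2*(-4)) + (2*(-2) - 4*0) + (4*6 - 7*(-2)) + (7*6 - 6*6) + (6*2 - (-4)*6) + ((-4)*(-4) - (-6)*2)
= 112
Area = |112|/2 = 56

56


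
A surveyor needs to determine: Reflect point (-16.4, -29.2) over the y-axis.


Reflection over y-axis: (x,y) -> (-x,y)
(-16.4, -29.2) -> (16.4, -29.2)

(16.4, -29.2)


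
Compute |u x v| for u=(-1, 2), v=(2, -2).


|u x v| = |(-1)*(-2) - 2*2|
= |2 - 4| = 2

2


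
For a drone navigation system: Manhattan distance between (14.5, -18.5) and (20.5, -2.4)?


|14.5-20.5| + |(-18.5)-(-2.4)| = 6 + 16.1 = 22.1

22.1


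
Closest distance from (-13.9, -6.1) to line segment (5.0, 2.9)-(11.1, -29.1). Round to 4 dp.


Project P onto AB: t = 0.1627 (clamped to [0,1])
Closest point on segment: (5.9928, -2.3079)
Distance: 20.251

20.251


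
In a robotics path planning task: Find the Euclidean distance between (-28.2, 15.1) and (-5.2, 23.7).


dx=23, dy=8.6
d^2 = 23^2 + 8.6^2 = 602.96
d = sqrt(602.96) = 24.5552

24.5552


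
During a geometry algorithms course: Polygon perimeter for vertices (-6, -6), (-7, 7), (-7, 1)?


Sides: (-6, -6)->(-7, 7): sqrt(170) = 13.038405, (-7, 7)->(-7, 1): sqrt(36) = 6, (-7, 1)->(-6, -6): sqrt(50) = 7.071068
Sum = 26.109473
Perimeter = 26.1095

26.1095


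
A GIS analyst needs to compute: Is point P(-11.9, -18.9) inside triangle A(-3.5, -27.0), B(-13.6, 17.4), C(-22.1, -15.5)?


Cross products: AB x AP = 291.15, BC x BP = 364.48, CA x CP = 54.06
All same sign? yes

Yes, inside


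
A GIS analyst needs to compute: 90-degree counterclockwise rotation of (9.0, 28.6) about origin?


90° CCW: (x,y) -> (-y, x)
(9,28.6) -> (-28.6, 9)

(-28.6, 9)


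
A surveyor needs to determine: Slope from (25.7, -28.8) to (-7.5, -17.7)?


slope = (y2-y1)/(x2-x1) = ((-17.7)-(-28.8))/((-7.5)-25.7) = 11.1/(-33.2) = -0.3343

-0.3343


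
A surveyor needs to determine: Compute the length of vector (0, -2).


|u| = sqrt(0^2 + (-2)^2) = sqrt(4) = 2

2


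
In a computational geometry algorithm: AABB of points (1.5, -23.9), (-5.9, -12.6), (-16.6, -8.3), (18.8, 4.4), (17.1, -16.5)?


x range: [-16.6, 18.8]
y range: [-23.9, 4.4]
Bounding box: (-16.6,-23.9) to (18.8,4.4)

(-16.6,-23.9) to (18.8,4.4)


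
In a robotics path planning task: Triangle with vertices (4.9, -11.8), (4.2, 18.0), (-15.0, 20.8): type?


Side lengths squared: AB^2=888.53, BC^2=376.48, CA^2=1458.77
Sorted: [376.48, 888.53, 1458.77]
By sides: Scalene, By angles: Obtuse

Scalene, Obtuse


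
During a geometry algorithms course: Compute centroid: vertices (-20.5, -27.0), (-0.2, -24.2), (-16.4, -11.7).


Centroid = ((x_A+x_B+x_C)/3, (y_A+y_B+y_C)/3)
= (((-20.5)+(-0.2)+(-16.4))/3, ((-27)+(-24.2)+(-11.7))/3)
= (-12.3667, -20.9667)

(-12.3667, -20.9667)


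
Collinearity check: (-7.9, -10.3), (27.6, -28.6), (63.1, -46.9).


Cross product: (27.6-(-7.9))*((-46.9)-(-10.3)) - ((-28.6)-(-10.3))*(63.1-(-7.9))
= 0

Yes, collinear


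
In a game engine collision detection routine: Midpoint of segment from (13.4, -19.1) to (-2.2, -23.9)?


M = ((13.4+(-2.2))/2, ((-19.1)+(-23.9))/2)
= (5.6, -21.5)

(5.6, -21.5)


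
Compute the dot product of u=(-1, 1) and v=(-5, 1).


u . v = u_x*v_x + u_y*v_y = (-1)*(-5) + 1*1
= 5 + 1 = 6

6


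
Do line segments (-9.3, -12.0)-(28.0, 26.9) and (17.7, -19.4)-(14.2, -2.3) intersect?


Cross products: d1=435.8, d2=-338.18, d3=-1326.32, d4=-552.34
d1*d2 < 0 and d3*d4 < 0? no

No, they don't intersect


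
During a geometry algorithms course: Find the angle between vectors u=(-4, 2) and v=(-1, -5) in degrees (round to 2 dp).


u.v = -6, |u| = sqrt(20) = 4.4721, |v| = sqrt(26) = 5.099
cos(theta) = u.v/(|u||v|) = -6/sqrt(520) = -0.263117
theta = acos(-0.263117) = 105.26 degrees

105.26 degrees


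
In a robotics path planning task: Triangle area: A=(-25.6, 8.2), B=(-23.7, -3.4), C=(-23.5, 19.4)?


Area = |x_A(y_B-y_C) + x_B(y_C-y_A) + x_C(y_A-y_B)|/2
= |583.68 + (-265.44) + (-272.6)|/2
= 45.64/2 = 22.82

22.82


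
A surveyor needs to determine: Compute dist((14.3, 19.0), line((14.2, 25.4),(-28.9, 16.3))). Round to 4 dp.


|cross product| = 276.75
|line direction| = sqrt(1940.42) = 44.0502
Distance = 276.75/sqrt(1940.42) = 6.2826

6.2826


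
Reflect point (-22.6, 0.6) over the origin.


Reflection over origin: (x,y) -> (-x,-y)
(-22.6, 0.6) -> (22.6, -0.6)

(22.6, -0.6)


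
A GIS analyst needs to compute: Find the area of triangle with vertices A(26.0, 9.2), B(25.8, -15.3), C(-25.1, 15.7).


Area = |x_A(y_B-y_C) + x_B(y_C-y_A) + x_C(y_A-y_B)|/2
= |(-806) + 167.7 + (-614.95)|/2
= 1253.25/2 = 626.625

626.625


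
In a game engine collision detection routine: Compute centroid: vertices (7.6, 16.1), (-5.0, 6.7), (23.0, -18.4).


Centroid = ((x_A+x_B+x_C)/3, (y_A+y_B+y_C)/3)
= ((7.6+(-5)+23)/3, (16.1+6.7+(-18.4))/3)
= (8.5333, 1.4667)

(8.5333, 1.4667)


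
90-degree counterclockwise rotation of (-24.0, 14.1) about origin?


90° CCW: (x,y) -> (-y, x)
(-24,14.1) -> (-14.1, -24)

(-14.1, -24)


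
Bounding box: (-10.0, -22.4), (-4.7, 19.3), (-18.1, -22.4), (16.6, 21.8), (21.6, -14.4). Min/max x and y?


x range: [-18.1, 21.6]
y range: [-22.4, 21.8]
Bounding box: (-18.1,-22.4) to (21.6,21.8)

(-18.1,-22.4) to (21.6,21.8)


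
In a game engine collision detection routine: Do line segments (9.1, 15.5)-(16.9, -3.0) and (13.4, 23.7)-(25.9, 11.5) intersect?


Cross products: d1=-154.96, d2=-291.05, d3=143.51, d4=279.6
d1*d2 < 0 and d3*d4 < 0? no

No, they don't intersect


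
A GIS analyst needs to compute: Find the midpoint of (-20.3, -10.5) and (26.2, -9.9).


M = (((-20.3)+26.2)/2, ((-10.5)+(-9.9))/2)
= (2.95, -10.2)

(2.95, -10.2)


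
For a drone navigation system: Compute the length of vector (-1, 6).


|u| = sqrt((-1)^2 + 6^2) = sqrt(37) = 6.0828

6.0828


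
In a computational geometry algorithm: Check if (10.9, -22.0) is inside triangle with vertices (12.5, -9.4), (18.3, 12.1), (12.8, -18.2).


Cross products: AB x AP = -38.68, BC x BP = -36.67, CA x CP = 17.86
All same sign? no

No, outside


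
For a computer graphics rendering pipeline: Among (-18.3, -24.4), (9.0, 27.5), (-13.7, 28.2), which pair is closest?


d(P0,P1) = 58.6421, d(P0,P2) = 52.8008, d(P1,P2) = 22.7108
Closest: P1 and P2

Closest pair: (9.0, 27.5) and (-13.7, 28.2), distance = 22.7108


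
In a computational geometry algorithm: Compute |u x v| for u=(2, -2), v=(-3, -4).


|u x v| = |2*(-4) - (-2)*(-3)|
= |(-8) - 6| = 14

14


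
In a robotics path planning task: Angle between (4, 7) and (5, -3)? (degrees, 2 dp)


u.v = -1, |u| = sqrt(65) = 8.0623, |v| = sqrt(34) = 5.831
cos(theta) = u.v/(|u||v|) = -1/sqrt(2210) = -0.021272
theta = acos(-0.021272) = 91.22 degrees

91.22 degrees


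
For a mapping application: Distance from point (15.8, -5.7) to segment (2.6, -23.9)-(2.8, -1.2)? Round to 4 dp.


Project P onto AB: t = 0.8068 (clamped to [0,1])
Closest point on segment: (2.7614, -5.5851)
Distance: 13.0391

13.0391


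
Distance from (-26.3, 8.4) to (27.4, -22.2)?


dx=53.7, dy=-30.6
d^2 = 53.7^2 + (-30.6)^2 = 3820.05
d = sqrt(3820.05) = 61.8066

61.8066


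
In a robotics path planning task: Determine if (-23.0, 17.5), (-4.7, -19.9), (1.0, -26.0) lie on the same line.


Cross product: ((-4.7)-(-23))*((-26)-17.5) - ((-19.9)-17.5)*(1-(-23))
= 101.55

No, not collinear


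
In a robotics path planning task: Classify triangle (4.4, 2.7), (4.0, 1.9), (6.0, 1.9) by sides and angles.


Side lengths squared: AB^2=0.8, BC^2=4, CA^2=3.2
Sorted: [0.8, 3.2, 4]
By sides: Scalene, By angles: Right

Scalene, Right


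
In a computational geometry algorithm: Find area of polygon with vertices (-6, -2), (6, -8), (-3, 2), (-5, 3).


Shoelace sum: ((-6)*(-8) - 6*(-2)) + (6*2 - (-3)*(-8)) + ((-3)*3 - (-5)*2) + ((-5)*(-2) - (-6)*3)
= 77
Area = |77|/2 = 38.5

38.5


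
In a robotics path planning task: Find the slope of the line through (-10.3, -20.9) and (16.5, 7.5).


slope = (y2-y1)/(x2-x1) = (7.5-(-20.9))/(16.5-(-10.3)) = 28.4/26.8 = 1.0597

1.0597


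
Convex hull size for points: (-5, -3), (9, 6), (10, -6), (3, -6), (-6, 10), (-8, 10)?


Convex hull vertices (CCW): (-8, 10), (-5, -3), (3, -6), (10, -6), (9, 6), (-6, 10)
Count = 6

6


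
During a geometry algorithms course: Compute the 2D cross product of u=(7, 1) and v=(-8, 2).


u x v = u_x*v_y - u_y*v_x = 7*2 - 1*(-8)
= 14 - (-8) = 22

22


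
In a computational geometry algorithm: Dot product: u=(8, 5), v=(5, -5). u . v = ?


u . v = u_x*v_x + u_y*v_y = 8*5 + 5*(-5)
= 40 + (-25) = 15

15


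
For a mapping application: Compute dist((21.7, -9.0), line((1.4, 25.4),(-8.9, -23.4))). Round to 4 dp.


|cross product| = 1344.96
|line direction| = sqrt(2487.53) = 49.8751
Distance = 1344.96/sqrt(2487.53) = 26.9665

26.9665


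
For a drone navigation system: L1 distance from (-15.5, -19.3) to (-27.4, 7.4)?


|(-15.5)-(-27.4)| + |(-19.3)-7.4| = 11.9 + 26.7 = 38.6

38.6


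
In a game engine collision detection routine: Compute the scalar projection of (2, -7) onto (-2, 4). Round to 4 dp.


u.v = -32, |v| = sqrt(20) = 4.4721
Scalar projection = u.v / |v| = -32 / sqrt(20) = -7.1554

-7.1554


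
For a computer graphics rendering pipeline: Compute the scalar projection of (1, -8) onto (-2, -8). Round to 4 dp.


u.v = 62, |v| = sqrt(68) = 8.2462
Scalar projection = u.v / |v| = 62 / sqrt(68) = 7.5186

7.5186


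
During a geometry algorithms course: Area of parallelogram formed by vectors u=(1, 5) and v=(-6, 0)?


|u x v| = |1*0 - 5*(-6)|
= |0 - (-30)| = 30

30


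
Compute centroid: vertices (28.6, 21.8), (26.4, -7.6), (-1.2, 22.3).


Centroid = ((x_A+x_B+x_C)/3, (y_A+y_B+y_C)/3)
= ((28.6+26.4+(-1.2))/3, (21.8+(-7.6)+22.3)/3)
= (17.9333, 12.1667)

(17.9333, 12.1667)


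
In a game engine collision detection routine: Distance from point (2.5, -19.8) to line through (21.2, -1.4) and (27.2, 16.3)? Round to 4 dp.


|cross product| = 220.59
|line direction| = sqrt(349.29) = 18.6893
Distance = 220.59/sqrt(349.29) = 11.803

11.803


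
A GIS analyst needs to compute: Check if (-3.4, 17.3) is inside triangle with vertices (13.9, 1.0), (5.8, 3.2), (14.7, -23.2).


Cross products: AB x AP = -93.97, BC x BP = -117.39, CA x CP = 405.62
All same sign? no

No, outside


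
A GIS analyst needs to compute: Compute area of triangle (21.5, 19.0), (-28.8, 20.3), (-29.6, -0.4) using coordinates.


Area = |x_A(y_B-y_C) + x_B(y_C-y_A) + x_C(y_A-y_B)|/2
= |445.05 + 558.72 + 38.48|/2
= 1042.25/2 = 521.125

521.125


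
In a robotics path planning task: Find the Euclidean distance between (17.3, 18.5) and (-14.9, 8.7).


dx=-32.2, dy=-9.8
d^2 = (-32.2)^2 + (-9.8)^2 = 1132.88
d = sqrt(1132.88) = 33.6583

33.6583


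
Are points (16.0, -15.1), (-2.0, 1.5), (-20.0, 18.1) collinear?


Cross product: ((-2)-16)*(18.1-(-15.1)) - (1.5-(-15.1))*((-20)-16)
= 0

Yes, collinear


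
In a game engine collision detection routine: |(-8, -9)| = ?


|u| = sqrt((-8)^2 + (-9)^2) = sqrt(145) = 12.0416

12.0416


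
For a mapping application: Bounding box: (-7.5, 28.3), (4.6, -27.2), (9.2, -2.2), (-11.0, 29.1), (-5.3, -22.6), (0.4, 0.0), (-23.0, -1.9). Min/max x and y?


x range: [-23, 9.2]
y range: [-27.2, 29.1]
Bounding box: (-23,-27.2) to (9.2,29.1)

(-23,-27.2) to (9.2,29.1)


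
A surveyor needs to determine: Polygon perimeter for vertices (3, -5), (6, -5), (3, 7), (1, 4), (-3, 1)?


Sides: (3, -5)->(6, -5): sqrt(9) = 3, (6, -5)->(3, 7): sqrt(153) = 12.369317, (3, 7)->(1, 4): sqrt(13) = 3.605551, (1, 4)->(-3, 1): sqrt(25) = 5, (-3, 1)->(3, -5): sqrt(72) = 8.485281
Sum = 32.460149
Perimeter = 32.4601

32.4601


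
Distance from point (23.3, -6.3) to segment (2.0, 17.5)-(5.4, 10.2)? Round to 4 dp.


Project P onto AB: t = 1 (clamped to [0,1])
Closest point on segment: (5.4, 10.2)
Distance: 24.3446

24.3446


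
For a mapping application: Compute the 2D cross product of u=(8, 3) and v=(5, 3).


u x v = u_x*v_y - u_y*v_x = 8*3 - 3*5
= 24 - 15 = 9

9


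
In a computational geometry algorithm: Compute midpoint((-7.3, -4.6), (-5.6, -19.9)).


M = (((-7.3)+(-5.6))/2, ((-4.6)+(-19.9))/2)
= (-6.45, -12.25)

(-6.45, -12.25)


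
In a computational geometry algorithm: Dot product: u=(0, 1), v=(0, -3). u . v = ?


u . v = u_x*v_x + u_y*v_y = 0*0 + 1*(-3)
= 0 + (-3) = -3

-3


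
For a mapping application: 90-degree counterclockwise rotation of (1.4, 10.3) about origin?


90° CCW: (x,y) -> (-y, x)
(1.4,10.3) -> (-10.3, 1.4)

(-10.3, 1.4)


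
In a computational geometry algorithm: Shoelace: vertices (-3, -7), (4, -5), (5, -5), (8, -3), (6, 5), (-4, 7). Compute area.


Shoelace sum: ((-3)*(-5) - 4*(-7)) + (4*(-5) - 5*(-5)) + (5*(-3) - 8*(-5)) + (8*5 - 6*(-3)) + (6*7 - (-4)*5) + ((-4)*(-7) - (-3)*7)
= 242
Area = |242|/2 = 121

121


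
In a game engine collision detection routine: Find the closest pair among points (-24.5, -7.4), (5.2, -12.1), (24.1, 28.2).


d(P0,P1) = 30.0696, d(P0,P2) = 60.2438, d(P1,P2) = 44.5118
Closest: P0 and P1

Closest pair: (-24.5, -7.4) and (5.2, -12.1), distance = 30.0696


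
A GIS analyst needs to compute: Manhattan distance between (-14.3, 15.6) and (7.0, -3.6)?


|(-14.3)-7| + |15.6-(-3.6)| = 21.3 + 19.2 = 40.5

40.5


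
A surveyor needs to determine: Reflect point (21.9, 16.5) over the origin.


Reflection over origin: (x,y) -> (-x,-y)
(21.9, 16.5) -> (-21.9, -16.5)

(-21.9, -16.5)


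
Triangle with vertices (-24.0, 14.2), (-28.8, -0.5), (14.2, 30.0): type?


Side lengths squared: AB^2=239.13, BC^2=2779.25, CA^2=1708.88
Sorted: [239.13, 1708.88, 2779.25]
By sides: Scalene, By angles: Obtuse

Scalene, Obtuse


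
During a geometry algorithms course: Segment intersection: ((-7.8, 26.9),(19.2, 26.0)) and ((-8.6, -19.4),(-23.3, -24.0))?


Cross products: d1=-676.93, d2=-539.5, d3=-1250.82, d4=-1388.25
d1*d2 < 0 and d3*d4 < 0? no

No, they don't intersect


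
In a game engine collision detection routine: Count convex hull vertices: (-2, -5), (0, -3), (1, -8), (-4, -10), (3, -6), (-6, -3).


Convex hull vertices (CCW): (-6, -3), (-4, -10), (1, -8), (3, -6), (0, -3)
Count = 5

5


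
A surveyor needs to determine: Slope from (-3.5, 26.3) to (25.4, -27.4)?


slope = (y2-y1)/(x2-x1) = ((-27.4)-26.3)/(25.4-(-3.5)) = (-53.7)/28.9 = -1.8581

-1.8581


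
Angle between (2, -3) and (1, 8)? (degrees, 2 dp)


u.v = -22, |u| = sqrt(13) = 3.6056, |v| = sqrt(65) = 8.0623
cos(theta) = u.v/(|u||v|) = -22/sqrt(845) = -0.756823
theta = acos(-0.756823) = 139.18 degrees

139.18 degrees


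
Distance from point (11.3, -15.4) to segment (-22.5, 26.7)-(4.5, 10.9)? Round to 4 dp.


Project P onto AB: t = 1 (clamped to [0,1])
Closest point on segment: (4.5, 10.9)
Distance: 27.1649

27.1649


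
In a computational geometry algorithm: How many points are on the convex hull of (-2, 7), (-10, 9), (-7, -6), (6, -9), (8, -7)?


Convex hull vertices (CCW): (-10, 9), (-7, -6), (6, -9), (8, -7), (-2, 7)
Count = 5

5


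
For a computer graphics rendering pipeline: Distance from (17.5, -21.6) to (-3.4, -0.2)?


dx=-20.9, dy=21.4
d^2 = (-20.9)^2 + 21.4^2 = 894.77
d = sqrt(894.77) = 29.9127

29.9127


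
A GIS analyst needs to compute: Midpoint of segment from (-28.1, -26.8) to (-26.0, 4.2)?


M = (((-28.1)+(-26))/2, ((-26.8)+4.2)/2)
= (-27.05, -11.3)

(-27.05, -11.3)


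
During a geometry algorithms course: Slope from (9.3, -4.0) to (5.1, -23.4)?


slope = (y2-y1)/(x2-x1) = ((-23.4)-(-4))/(5.1-9.3) = (-19.4)/(-4.2) = 4.619

4.619


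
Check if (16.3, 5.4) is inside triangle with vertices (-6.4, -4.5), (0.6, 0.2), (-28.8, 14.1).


Cross products: AB x AP = -37.39, BC x BP = -371.11, CA x CP = 643.98
All same sign? no

No, outside


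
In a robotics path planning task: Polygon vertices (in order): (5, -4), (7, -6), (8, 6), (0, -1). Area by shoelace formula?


Shoelace sum: (5*(-6) - 7*(-4)) + (7*6 - 8*(-6)) + (8*(-1) - 0*6) + (0*(-4) - 5*(-1))
= 85
Area = |85|/2 = 42.5

42.5


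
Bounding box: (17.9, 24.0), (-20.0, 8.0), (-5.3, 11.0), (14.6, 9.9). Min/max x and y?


x range: [-20, 17.9]
y range: [8, 24]
Bounding box: (-20,8) to (17.9,24)

(-20,8) to (17.9,24)


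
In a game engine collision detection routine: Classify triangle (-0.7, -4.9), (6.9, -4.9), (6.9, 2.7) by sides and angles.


Side lengths squared: AB^2=57.76, BC^2=57.76, CA^2=115.52
Sorted: [57.76, 57.76, 115.52]
By sides: Isosceles, By angles: Right

Isosceles, Right


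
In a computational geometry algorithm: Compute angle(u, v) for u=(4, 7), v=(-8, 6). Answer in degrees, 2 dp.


u.v = 10, |u| = sqrt(65) = 8.0623, |v| = sqrt(100) = 10
cos(theta) = u.v/(|u||v|) = 10/sqrt(6500) = 0.124035
theta = acos(0.124035) = 82.87 degrees

82.87 degrees


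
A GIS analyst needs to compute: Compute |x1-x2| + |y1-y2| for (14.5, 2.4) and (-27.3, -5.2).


|14.5-(-27.3)| + |2.4-(-5.2)| = 41.8 + 7.6 = 49.4

49.4


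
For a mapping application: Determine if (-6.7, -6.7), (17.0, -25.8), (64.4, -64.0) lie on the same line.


Cross product: (17-(-6.7))*((-64)-(-6.7)) - ((-25.8)-(-6.7))*(64.4-(-6.7))
= 0

Yes, collinear


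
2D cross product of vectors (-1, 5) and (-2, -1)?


u x v = u_x*v_y - u_y*v_x = (-1)*(-1) - 5*(-2)
= 1 - (-10) = 11

11


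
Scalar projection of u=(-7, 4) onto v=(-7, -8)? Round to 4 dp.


u.v = 17, |v| = sqrt(113) = 10.6301
Scalar projection = u.v / |v| = 17 / sqrt(113) = 1.5992

1.5992


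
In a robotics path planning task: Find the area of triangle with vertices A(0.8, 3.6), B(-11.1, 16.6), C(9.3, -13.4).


Area = |x_A(y_B-y_C) + x_B(y_C-y_A) + x_C(y_A-y_B)|/2
= |24 + 188.7 + (-120.9)|/2
= 91.8/2 = 45.9

45.9


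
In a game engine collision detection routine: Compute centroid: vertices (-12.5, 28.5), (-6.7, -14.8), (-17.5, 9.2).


Centroid = ((x_A+x_B+x_C)/3, (y_A+y_B+y_C)/3)
= (((-12.5)+(-6.7)+(-17.5))/3, (28.5+(-14.8)+9.2)/3)
= (-12.2333, 7.6333)

(-12.2333, 7.6333)


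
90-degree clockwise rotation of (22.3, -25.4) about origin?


90° CW: (x,y) -> (y, -x)
(22.3,-25.4) -> (-25.4, -22.3)

(-25.4, -22.3)


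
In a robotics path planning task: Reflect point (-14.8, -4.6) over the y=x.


Reflection over y=x: (x,y) -> (y,x)
(-14.8, -4.6) -> (-4.6, -14.8)

(-4.6, -14.8)


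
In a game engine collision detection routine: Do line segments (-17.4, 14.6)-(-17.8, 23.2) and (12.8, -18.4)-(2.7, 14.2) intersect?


Cross products: d1=651.22, d2=577.4, d3=-246.52, d4=-172.7
d1*d2 < 0 and d3*d4 < 0? no

No, they don't intersect


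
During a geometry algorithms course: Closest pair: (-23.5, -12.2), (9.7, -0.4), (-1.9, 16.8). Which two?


d(P0,P1) = 35.2346, d(P0,P2) = 36.1602, d(P1,P2) = 20.7461
Closest: P1 and P2

Closest pair: (9.7, -0.4) and (-1.9, 16.8), distance = 20.7461


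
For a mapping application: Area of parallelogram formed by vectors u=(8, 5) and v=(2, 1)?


|u x v| = |8*1 - 5*2|
= |8 - 10| = 2

2


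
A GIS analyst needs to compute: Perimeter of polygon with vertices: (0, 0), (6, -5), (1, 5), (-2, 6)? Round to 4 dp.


Sides: (0, 0)->(6, -5): sqrt(61) = 7.81025, (6, -5)->(1, 5): sqrt(125) = 11.18034, (1, 5)->(-2, 6): sqrt(10) = 3.162278, (-2, 6)->(0, 0): sqrt(40) = 6.324555
Sum = 28.477423
Perimeter = 28.4774

28.4774


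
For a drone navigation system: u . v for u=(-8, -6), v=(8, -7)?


u . v = u_x*v_x + u_y*v_y = (-8)*8 + (-6)*(-7)
= (-64) + 42 = -22

-22


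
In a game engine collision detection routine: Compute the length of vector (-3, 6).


|u| = sqrt((-3)^2 + 6^2) = sqrt(45) = 6.7082

6.7082


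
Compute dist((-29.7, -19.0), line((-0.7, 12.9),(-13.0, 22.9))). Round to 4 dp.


|cross product| = 682.37
|line direction| = sqrt(251.29) = 15.8521
Distance = 682.37/sqrt(251.29) = 43.046

43.046


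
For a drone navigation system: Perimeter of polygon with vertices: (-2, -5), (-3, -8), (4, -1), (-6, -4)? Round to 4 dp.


Sides: (-2, -5)->(-3, -8): sqrt(10) = 3.162278, (-3, -8)->(4, -1): sqrt(98) = 9.899495, (4, -1)->(-6, -4): sqrt(109) = 10.440307, (-6, -4)->(-2, -5): sqrt(17) = 4.123106
Sum = 27.625186
Perimeter = 27.6252

27.6252


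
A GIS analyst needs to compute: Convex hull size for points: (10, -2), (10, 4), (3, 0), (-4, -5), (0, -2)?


Convex hull vertices (CCW): (-4, -5), (10, -2), (10, 4), (3, 0), (0, -2)
Count = 5

5


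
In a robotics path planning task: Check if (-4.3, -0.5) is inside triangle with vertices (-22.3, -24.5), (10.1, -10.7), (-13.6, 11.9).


Cross products: AB x AP = 529.2, BC x BP = 83.7, CA x CP = 446.4
All same sign? yes

Yes, inside


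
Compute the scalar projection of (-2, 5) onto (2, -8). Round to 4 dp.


u.v = -44, |v| = sqrt(68) = 8.2462
Scalar projection = u.v / |v| = -44 / sqrt(68) = -5.3358

-5.3358


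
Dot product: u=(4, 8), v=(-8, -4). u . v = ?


u . v = u_x*v_x + u_y*v_y = 4*(-8) + 8*(-4)
= (-32) + (-32) = -64

-64


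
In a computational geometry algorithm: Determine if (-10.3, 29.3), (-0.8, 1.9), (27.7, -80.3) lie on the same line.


Cross product: ((-0.8)-(-10.3))*((-80.3)-29.3) - (1.9-29.3)*(27.7-(-10.3))
= 0

Yes, collinear


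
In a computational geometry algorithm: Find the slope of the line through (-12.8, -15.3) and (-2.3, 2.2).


slope = (y2-y1)/(x2-x1) = (2.2-(-15.3))/((-2.3)-(-12.8)) = 17.5/10.5 = 1.6667

1.6667


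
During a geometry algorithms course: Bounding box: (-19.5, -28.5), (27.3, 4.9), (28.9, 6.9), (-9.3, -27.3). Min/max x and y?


x range: [-19.5, 28.9]
y range: [-28.5, 6.9]
Bounding box: (-19.5,-28.5) to (28.9,6.9)

(-19.5,-28.5) to (28.9,6.9)


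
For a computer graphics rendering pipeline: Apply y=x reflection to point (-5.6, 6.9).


Reflection over y=x: (x,y) -> (y,x)
(-5.6, 6.9) -> (6.9, -5.6)

(6.9, -5.6)


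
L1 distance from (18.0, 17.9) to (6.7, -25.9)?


|18-6.7| + |17.9-(-25.9)| = 11.3 + 43.8 = 55.1

55.1


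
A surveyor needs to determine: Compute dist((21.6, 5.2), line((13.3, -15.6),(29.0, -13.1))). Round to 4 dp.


|cross product| = 305.81
|line direction| = sqrt(252.74) = 15.8978
Distance = 305.81/sqrt(252.74) = 19.236

19.236


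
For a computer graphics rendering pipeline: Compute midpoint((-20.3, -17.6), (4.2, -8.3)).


M = (((-20.3)+4.2)/2, ((-17.6)+(-8.3))/2)
= (-8.05, -12.95)

(-8.05, -12.95)


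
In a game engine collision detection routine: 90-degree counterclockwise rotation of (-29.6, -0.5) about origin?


90° CCW: (x,y) -> (-y, x)
(-29.6,-0.5) -> (0.5, -29.6)

(0.5, -29.6)


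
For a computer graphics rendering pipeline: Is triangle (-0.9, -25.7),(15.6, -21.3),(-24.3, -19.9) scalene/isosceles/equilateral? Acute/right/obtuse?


Side lengths squared: AB^2=291.61, BC^2=1593.97, CA^2=581.2
Sorted: [291.61, 581.2, 1593.97]
By sides: Scalene, By angles: Obtuse

Scalene, Obtuse


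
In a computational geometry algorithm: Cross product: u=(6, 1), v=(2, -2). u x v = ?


u x v = u_x*v_y - u_y*v_x = 6*(-2) - 1*2
= (-12) - 2 = -14

-14


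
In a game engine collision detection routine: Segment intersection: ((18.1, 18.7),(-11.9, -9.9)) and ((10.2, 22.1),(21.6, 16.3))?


Cross products: d1=7.06, d2=-492.98, d3=-327.94, d4=172.1
d1*d2 < 0 and d3*d4 < 0? yes

Yes, they intersect


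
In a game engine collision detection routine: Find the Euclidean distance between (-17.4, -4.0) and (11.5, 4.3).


dx=28.9, dy=8.3
d^2 = 28.9^2 + 8.3^2 = 904.1
d = sqrt(904.1) = 30.0683

30.0683


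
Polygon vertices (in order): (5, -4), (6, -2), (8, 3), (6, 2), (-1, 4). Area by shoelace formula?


Shoelace sum: (5*(-2) - 6*(-4)) + (6*3 - 8*(-2)) + (8*2 - 6*3) + (6*4 - (-1)*2) + ((-1)*(-4) - 5*4)
= 56
Area = |56|/2 = 28

28


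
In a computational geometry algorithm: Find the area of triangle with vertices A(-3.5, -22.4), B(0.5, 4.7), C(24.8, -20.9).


Area = |x_A(y_B-y_C) + x_B(y_C-y_A) + x_C(y_A-y_B)|/2
= |(-89.6) + 0.75 + (-672.08)|/2
= 760.93/2 = 380.465

380.465


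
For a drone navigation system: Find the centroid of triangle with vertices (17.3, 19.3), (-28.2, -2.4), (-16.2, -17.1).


Centroid = ((x_A+x_B+x_C)/3, (y_A+y_B+y_C)/3)
= ((17.3+(-28.2)+(-16.2))/3, (19.3+(-2.4)+(-17.1))/3)
= (-9.0333, -0.0667)

(-9.0333, -0.0667)


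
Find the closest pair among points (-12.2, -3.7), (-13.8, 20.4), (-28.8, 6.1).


d(P0,P1) = 24.1531, d(P0,P2) = 19.2769, d(P1,P2) = 20.7241
Closest: P0 and P2

Closest pair: (-12.2, -3.7) and (-28.8, 6.1), distance = 19.2769


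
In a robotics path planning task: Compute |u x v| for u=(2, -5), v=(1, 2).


|u x v| = |2*2 - (-5)*1|
= |4 - (-5)| = 9

9


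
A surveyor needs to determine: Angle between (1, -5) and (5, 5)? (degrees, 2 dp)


u.v = -20, |u| = sqrt(26) = 5.099, |v| = sqrt(50) = 7.0711
cos(theta) = u.v/(|u||v|) = -20/sqrt(1300) = -0.5547
theta = acos(-0.5547) = 123.69 degrees

123.69 degrees


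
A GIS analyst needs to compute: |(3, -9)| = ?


|u| = sqrt(3^2 + (-9)^2) = sqrt(90) = 9.4868

9.4868


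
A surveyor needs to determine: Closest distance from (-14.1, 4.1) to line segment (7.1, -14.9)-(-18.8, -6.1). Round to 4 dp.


Project P onto AB: t = 0.9573 (clamped to [0,1])
Closest point on segment: (-17.6934, -6.476)
Distance: 11.1698

11.1698


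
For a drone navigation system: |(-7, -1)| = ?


|u| = sqrt((-7)^2 + (-1)^2) = sqrt(50) = 7.0711

7.0711


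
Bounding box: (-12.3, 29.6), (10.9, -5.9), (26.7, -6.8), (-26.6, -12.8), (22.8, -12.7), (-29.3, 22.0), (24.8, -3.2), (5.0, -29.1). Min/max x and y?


x range: [-29.3, 26.7]
y range: [-29.1, 29.6]
Bounding box: (-29.3,-29.1) to (26.7,29.6)

(-29.3,-29.1) to (26.7,29.6)


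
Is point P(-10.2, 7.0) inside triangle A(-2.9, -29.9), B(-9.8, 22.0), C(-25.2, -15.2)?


Cross products: AB x AP = 124.26, BC x BP = 216.12, CA x CP = 715.56
All same sign? yes

Yes, inside


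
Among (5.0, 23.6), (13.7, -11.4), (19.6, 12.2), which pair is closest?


d(P0,P1) = 36.0651, d(P0,P2) = 18.5235, d(P1,P2) = 24.3263
Closest: P0 and P2

Closest pair: (5.0, 23.6) and (19.6, 12.2), distance = 18.5235


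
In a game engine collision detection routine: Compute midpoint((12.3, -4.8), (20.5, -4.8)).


M = ((12.3+20.5)/2, ((-4.8)+(-4.8))/2)
= (16.4, -4.8)

(16.4, -4.8)


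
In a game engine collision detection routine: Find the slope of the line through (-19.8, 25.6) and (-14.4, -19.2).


slope = (y2-y1)/(x2-x1) = ((-19.2)-25.6)/((-14.4)-(-19.8)) = (-44.8)/5.4 = -8.2963

-8.2963


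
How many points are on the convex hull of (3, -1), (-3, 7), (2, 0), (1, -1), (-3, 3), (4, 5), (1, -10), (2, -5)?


Convex hull vertices (CCW): (-3, 3), (1, -10), (3, -1), (4, 5), (-3, 7)
Count = 5

5
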